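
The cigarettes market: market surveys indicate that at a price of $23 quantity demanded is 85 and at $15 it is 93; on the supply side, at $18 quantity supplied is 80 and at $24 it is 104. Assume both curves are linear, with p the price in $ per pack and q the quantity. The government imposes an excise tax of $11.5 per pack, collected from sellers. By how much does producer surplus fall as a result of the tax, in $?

Producer surplus falls by $191.82.

Demand slope: (93 − 85)/(15 − 23) = -1, so qd = 108 − p.
Supply slope: (104 − 80)/(24 − 18) = 4, so qs = 4p + 8.
Without the tax, 108 − p = 4p + 8 gives 5p = 100, so p* = $20 and q* = 88.
With the tax collected from sellers, supply shifts: qs = 4(p − 11.5) + 8.
Solving gives q = 78.8 with buyers paying $29.2 and sellers receiving $17.7 (the $11.5 wedge).
ΔPS is the trapezoid between Q = 78.8 and Q = 88 of height $2.3: ½ · (88 + 78.8) · 2.3 = $191.82.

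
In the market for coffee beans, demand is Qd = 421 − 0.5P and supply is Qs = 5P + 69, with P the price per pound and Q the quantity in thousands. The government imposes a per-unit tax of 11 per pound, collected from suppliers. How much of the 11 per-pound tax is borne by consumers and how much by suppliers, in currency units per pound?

Consumers bear 10 per pound; suppliers bear 1 per pound.

Before the tax: set 421 − 0.5P = 5P + 69 → P* = 64, Q* = 389.
With the tax collected from suppliers, supply shifts: Qs = 5(P − 11) + 69.
Solving gives Q = 384 with consumers paying 74 and suppliers receiving 63 (the 11 wedge).
Burden on consumers: 10; on suppliers: 1. (They sum to 11.)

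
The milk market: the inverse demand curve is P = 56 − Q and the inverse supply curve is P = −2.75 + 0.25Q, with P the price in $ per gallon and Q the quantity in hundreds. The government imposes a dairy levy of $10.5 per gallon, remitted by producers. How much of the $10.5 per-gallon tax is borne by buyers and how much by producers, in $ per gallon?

Inverting to Q(P) form: Qd = 56 − P; Qs = 4P + 11.
Before the tax: set 56 − P = 4P + 11 → P* = $9, Q* = 47.
With the tax collected from producers, supply shifts: Qs = 4(P − 10.5) + 11.
Solving gives Q = 38.6 with buyers paying $17.4 and producers receiving $6.9 (the $10.5 wedge).
Burden on buyers: $8.4; on producers: $2.1. (They sum to $10.5.)

Buyers bear $8.4 per gallon; producers bear $2.1 per gallon.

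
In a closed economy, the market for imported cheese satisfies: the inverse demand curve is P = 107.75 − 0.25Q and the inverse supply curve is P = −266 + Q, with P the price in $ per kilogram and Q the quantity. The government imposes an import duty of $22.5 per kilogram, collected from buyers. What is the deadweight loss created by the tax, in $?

Deadweight loss = $202.5.

Rewrite in direct form: Qd = 431 − 4P and Qs = P + 266.
Before the tax: set 431 − 4P = P + 266 → P* = $33, Q* = 299.
With the tax collected from buyers, demand (in seller-price terms) shifts: Qd = 431 − 4(P + 22.5).
Solving gives Q = 281 with buyers paying $37.5 and sellers receiving $15 (the $22.5 wedge).
Quantity falls by |ΔQ| = |299 − 281| = 18.
DWL = ½ · t · |ΔQ| = ½ · 22.5 · 18 = $202.5.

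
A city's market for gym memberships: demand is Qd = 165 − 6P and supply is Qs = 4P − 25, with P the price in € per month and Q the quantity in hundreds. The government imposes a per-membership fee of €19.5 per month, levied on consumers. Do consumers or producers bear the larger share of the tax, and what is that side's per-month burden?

Without the tax, 165 − 6P = 4P − 25 gives 10P = 190, so P* = €19 and Q* = 51.
With the tax collected from consumers, demand (in seller-price terms) shifts: Qd = 165 − 6(P + 19.5).
Solving gives Q = 4.2 with consumers paying €26.8 and producers receiving €7.3 (the €19.5 wedge).
Per-month burden: consumers €7.8, producers €11.7.
Producers take the larger share because supply is less price-elastic here (demand slope 6 vs supply slope 4).
The less price-elastic side of the market bears the larger share of a per-unit tax.

Producers bear the larger share: €11.7 per month.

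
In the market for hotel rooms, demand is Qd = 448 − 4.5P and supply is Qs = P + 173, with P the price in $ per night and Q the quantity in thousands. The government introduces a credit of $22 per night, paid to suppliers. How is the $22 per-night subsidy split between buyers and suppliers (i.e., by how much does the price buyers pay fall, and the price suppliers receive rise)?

Without the subsidy, 448 − 4.5P = P + 173 gives 5.5P = 275, so P* = $50 and Q* = 223.
With a per-unit subsidy paid to suppliers, each receives P + 22 per unit sold, so supply becomes Qs = (P + 22) + 173.
Solving gives Q = 241 with buyers paying $46 and suppliers receiving $68 (the $22 wedge).
Gain to buyers: $4; to suppliers: $18. (They sum to $22.)

Buyers gain $4 per night; suppliers gain $18 per night.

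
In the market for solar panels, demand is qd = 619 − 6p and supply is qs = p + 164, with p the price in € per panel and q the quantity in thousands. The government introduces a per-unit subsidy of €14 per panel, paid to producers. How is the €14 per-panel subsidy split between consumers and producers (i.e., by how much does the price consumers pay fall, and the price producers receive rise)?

Before the subsidy: set 619 − 6p = p + 164 → p* = €65, q* = 229.
With a per-unit subsidy paid to producers, each receives p + 14 per unit sold, so supply becomes qs = (p + 14) + 164.
New equilibrium: consumers pay €63, producers receive €77, q = 241. (Wedge: pb − ps = −14.)
Gain to consumers: €2; to producers: €12. (They sum to €14.)

Consumers gain €2 per panel; producers gain €12 per panel.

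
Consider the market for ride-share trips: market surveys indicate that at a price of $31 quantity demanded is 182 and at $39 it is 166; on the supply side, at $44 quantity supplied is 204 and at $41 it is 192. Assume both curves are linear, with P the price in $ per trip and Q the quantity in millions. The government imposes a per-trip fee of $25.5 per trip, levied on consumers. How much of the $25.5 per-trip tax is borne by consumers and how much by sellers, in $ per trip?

Consumers bear $17 per trip; sellers bear $8.5 per trip.

Demand slope: (166 − 182)/(39 − 31) = -2, so Qd = 244 − 2P.
Supply slope: (192 − 204)/(41 − 44) = 4, so Qs = 4P + 28.
Before the tax: set 244 − 2P = 4P + 28 → P* = $36, Q* = 172.
With the tax collected from consumers, demand (in seller-price terms) shifts: Qd = 244 − 2(P + 25.5).
Solving gives Q = 138 with consumers paying $53 and sellers receiving $27.5 (the $25.5 wedge).
Burden on consumers: $17; on sellers: $8.5. (They sum to $25.5.)
The less price-elastic side of the market bears the larger share of a per-unit tax.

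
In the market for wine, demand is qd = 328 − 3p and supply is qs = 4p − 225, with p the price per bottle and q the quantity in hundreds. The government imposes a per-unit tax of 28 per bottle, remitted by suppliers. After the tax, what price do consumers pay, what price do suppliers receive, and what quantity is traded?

Consumers pay 95; suppliers receive 67; quantity = 43.

Without the tax, 328 − 3p = 4p − 225 gives 7p = 553, so p* = 79 and q* = 91.
With the tax collected from suppliers, supply shifts: qs = 4(p − 28) − 225.
New equilibrium: consumers pay 95, suppliers receive 67, q = 43. (Wedge: pb − ps = 28.)
The less price-elastic side of the market bears the larger share of a per-unit tax.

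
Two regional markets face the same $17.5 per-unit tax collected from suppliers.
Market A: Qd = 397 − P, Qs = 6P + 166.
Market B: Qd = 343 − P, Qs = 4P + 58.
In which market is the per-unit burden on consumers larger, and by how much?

Market A: pre-tax P* = $33, Q* = 364; post-tax Q = 349; per-unit burden on consumers = $15.
Market B: pre-tax P* = $57, Q* = 286; post-tax Q = 272; per-unit burden on consumers = $14.
Difference: $15 vs $14 → market A is larger by $1.

Market A, by $1.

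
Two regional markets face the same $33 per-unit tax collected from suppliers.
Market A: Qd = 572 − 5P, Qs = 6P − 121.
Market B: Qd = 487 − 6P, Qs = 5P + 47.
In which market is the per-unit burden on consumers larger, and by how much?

Market A: pre-tax P* = $63, Q* = 257; post-tax Q = 167; per-unit burden on consumers = $18.
Market B: pre-tax P* = $40, Q* = 247; post-tax Q = 157; per-unit burden on consumers = $15.
Difference: $18 vs $15 → market A is larger by $3.

Market A, by $3.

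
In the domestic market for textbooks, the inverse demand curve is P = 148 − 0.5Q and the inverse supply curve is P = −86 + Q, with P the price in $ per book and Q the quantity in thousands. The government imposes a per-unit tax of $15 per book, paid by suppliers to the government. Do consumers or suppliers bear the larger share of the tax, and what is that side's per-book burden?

Rewrite in direct form: Qd = 296 − 2P and Qs = P + 86.
Before the tax: set 296 − 2P = P + 86 → P* = $70, Q* = 156.
With the tax collected from suppliers, supply shifts: Qs = (P − 15) + 86.
Solving gives Q = 146 with consumers paying $75 and suppliers receiving $60 (the $15 wedge).
Per-book burden: consumers $5, suppliers $10.
Suppliers take the larger share because supply is less price-elastic here (demand slope 2 vs supply slope 1).

Suppliers bear the larger share: $10 per book.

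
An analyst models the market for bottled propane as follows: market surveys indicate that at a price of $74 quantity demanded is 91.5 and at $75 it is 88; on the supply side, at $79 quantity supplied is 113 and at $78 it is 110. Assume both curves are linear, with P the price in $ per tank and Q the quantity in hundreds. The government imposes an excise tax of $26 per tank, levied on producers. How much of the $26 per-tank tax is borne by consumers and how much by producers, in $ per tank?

Demand slope: (88 − 91.5)/(75 − 74) = -3.5, so Qd = 350.5 − 3.5P.
Supply slope: (110 − 113)/(78 − 79) = 3, so Qs = 3P − 124.
Without the tax, 350.5 − 3.5P = 3P − 124 gives 6.5P = 474.5, so P* = $73 and Q* = 95.
With the tax collected from producers, supply shifts: Qs = 3(P − 26) − 124.
Solving gives Q = 53 with consumers paying $85 and producers receiving $59 (the $26 wedge).
Burden on consumers: $12; on producers: $14. (They sum to $26.)
The less price-elastic side of the market bears the larger share of a per-unit tax.

Consumers bear $12 per tank; producers bear $14 per tank.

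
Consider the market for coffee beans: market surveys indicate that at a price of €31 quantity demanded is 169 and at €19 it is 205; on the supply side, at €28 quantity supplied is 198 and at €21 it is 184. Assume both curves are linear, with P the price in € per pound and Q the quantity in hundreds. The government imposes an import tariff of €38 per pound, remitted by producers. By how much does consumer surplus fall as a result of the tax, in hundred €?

Consumer surplus falls by €2541.44 hundred.

Demand slope: (205 − 169)/(19 − 31) = -3, so Qd = 262 − 3P.
Supply slope: (184 − 198)/(21 − 28) = 2, so Qs = 2P + 142.
Before the tax: set 262 − 3P = 2P + 142 → P* = €24, Q* = 190.
With the tax collected from producers, supply shifts: Qs = 2(P − 38) + 142.
Solving gives Q = 144.4 with consumers paying €39.2 and producers receiving €1.2 (the €38 wedge).
ΔCS is the trapezoid between Q = 144.4 and Q = 190 of height €15.2: ½ · (190 + 144.4) · 15.2 = €2541.44.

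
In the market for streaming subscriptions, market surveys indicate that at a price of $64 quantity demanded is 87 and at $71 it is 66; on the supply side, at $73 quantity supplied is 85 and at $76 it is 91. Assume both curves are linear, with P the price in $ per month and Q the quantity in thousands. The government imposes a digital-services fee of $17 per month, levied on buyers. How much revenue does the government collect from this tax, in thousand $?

Demand slope: (66 − 87)/(71 − 64) = -3, so Qd = 279 − 3P.
Supply slope: (91 − 85)/(76 − 73) = 2, so Qs = 2P − 61.
Without the tax, 279 − 3P = 2P − 61 gives 5P = 340, so P* = $68 and Q* = 75.
With the tax collected from buyers, demand (in seller-price terms) shifts: Qd = 279 − 3(P + 17).
Solving gives Q = 54.6 with buyers paying $74.8 and producers receiving $57.8 (the $17 wedge).
Revenue = t · Q = 17 · 54.6 = $928.2.

Tax revenue = $928.2 thousand.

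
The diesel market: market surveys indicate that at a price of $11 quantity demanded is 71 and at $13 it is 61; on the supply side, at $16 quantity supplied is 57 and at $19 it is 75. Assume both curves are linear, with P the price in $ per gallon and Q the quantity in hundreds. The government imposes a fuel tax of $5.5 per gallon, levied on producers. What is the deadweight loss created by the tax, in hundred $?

Deadweight loss = $41.25 hundred.

Demand slope: (61 − 71)/(13 − 11) = -5, so Qd = 126 − 5P.
Supply slope: (75 − 57)/(19 − 16) = 6, so Qs = 6P − 39.
Before the tax: set 126 − 5P = 6P − 39 → P* = $15, Q* = 51.
With the tax collected from producers, supply shifts: Qs = 6(P − 5.5) − 39.
New equilibrium: buyers pay $18, producers receive $12.5, Q = 36. (Wedge: Pb − Ps = 5.5.)
Quantity falls by |ΔQ| = |51 − 36| = 15.
DWL = ½ · t · |ΔQ| = ½ · 5.5 · 15 = $41.25.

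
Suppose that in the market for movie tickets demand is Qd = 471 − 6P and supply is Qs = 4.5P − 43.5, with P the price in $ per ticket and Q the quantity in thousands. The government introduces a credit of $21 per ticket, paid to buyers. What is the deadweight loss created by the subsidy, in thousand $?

Deadweight loss = $567 thousand.

Before the subsidy: set 471 − 6P = 4.5P − 43.5 → P* = $49, Q* = 177.
With a per-unit subsidy paid to buyers, each effectively pays P − 21, so demand becomes Qd = 471 − 6(P − 21).
Solving gives Q = 231 with buyers paying $40 and sellers receiving $61 (the $21 wedge).
Quantity rises by |ΔQ| = |177 − 231| = 54.
DWL = ½ · t · |ΔQ| = ½ · 21 · 54 = $567.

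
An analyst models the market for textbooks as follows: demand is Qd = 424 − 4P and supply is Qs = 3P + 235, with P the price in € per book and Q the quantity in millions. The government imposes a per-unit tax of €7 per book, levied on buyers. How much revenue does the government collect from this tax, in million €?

Tax revenue = €2128 million.

Before the tax: set 424 − 4P = 3P + 235 → P* = €27, Q* = 316.
With the tax collected from buyers, demand (in seller-price terms) shifts: Qd = 424 − 4(P + 7).
Solving gives Q = 304 with buyers paying €30 and suppliers receiving €23 (the €7 wedge).
Revenue = t · Q = 7 · 304 = €2128.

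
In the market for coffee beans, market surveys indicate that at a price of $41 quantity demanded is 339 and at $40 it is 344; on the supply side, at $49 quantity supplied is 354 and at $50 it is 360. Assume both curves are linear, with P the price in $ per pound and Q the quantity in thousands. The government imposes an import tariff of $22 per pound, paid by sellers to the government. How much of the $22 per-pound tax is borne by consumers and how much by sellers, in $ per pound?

Demand slope: (344 − 339)/(40 − 41) = -5, so Qd = 544 − 5P.
Supply slope: (360 − 354)/(50 − 49) = 6, so Qs = 6P + 60.
Before the tax: set 544 − 5P = 6P + 60 → P* = $44, Q* = 324.
With the tax collected from sellers, supply shifts: Qs = 6(P − 22) + 60.
New equilibrium: consumers pay $56, sellers receive $34, Q = 264. (Wedge: Pb − Ps = 22.)
Burden on consumers: $12; on sellers: $10. (They sum to $22.)
The less price-elastic side of the market bears the larger share of a per-unit tax.

Consumers bear $12 per pound; sellers bear $10 per pound.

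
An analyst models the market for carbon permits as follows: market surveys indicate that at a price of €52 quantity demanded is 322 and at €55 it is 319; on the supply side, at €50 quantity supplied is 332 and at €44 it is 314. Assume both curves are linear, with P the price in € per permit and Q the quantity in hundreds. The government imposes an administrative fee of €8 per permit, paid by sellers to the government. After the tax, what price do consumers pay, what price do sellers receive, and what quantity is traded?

Consumers pay €54; sellers receive €46; quantity = 320.

Demand slope: (319 − 322)/(55 − 52) = -1, so Qd = 374 − P.
Supply slope: (314 − 332)/(44 − 50) = 3, so Qs = 3P + 182.
Before the tax: set 374 − P = 3P + 182 → P* = €48, Q* = 326.
With the tax collected from sellers, supply shifts: Qs = 3(P − 8) + 182.
Solving gives Q = 320 with consumers paying €54 and sellers receiving €46 (the €8 wedge).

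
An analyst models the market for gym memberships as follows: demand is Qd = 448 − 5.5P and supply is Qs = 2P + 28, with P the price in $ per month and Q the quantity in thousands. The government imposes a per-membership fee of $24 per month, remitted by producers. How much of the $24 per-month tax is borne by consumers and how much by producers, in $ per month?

Consumers bear $6.4 per month; producers bear $17.6 per month.

Before the tax: set 448 − 5.5P = 2P + 28 → P* = $56, Q* = 140.
With the tax collected from producers, supply shifts: Qs = 2(P − 24) + 28.
New equilibrium: consumers pay $62.4, producers receive $38.4, Q = 104.8. (Wedge: Pb − Ps = 24.)
Burden on consumers: $6.4; on producers: $17.6. (They sum to $24.)
The less price-elastic side of the market bears the larger share of a per-unit tax.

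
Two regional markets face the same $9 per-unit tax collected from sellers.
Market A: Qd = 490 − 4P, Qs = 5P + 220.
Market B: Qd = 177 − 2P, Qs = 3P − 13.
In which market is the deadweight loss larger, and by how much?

Market A: pre-tax P* = $30, Q* = 370; post-tax Q = 350; deadweight loss = $90.
Market B: pre-tax P* = $38, Q* = 101; post-tax Q = 90.2; deadweight loss = $48.6.
Difference: $90 vs $48.6 → market A is larger by $41.4.

Market A, by $41.4.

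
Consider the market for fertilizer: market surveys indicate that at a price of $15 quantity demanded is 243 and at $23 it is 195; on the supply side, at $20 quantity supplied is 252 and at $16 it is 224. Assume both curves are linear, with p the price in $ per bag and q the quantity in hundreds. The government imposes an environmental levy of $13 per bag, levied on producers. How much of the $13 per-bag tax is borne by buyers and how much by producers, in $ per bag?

Buyers bear $7 per bag; producers bear $6 per bag.

Demand slope: (195 − 243)/(23 − 15) = -6, so qd = 333 − 6p.
Supply slope: (224 − 252)/(16 − 20) = 7, so qs = 7p + 112.
Before the tax: set 333 − 6p = 7p + 112 → p* = $17, q* = 231.
With the tax collected from producers, supply shifts: qs = 7(p − 13) + 112.
Solving gives q = 189 with buyers paying $24 and producers receiving $11 (the $13 wedge).
Burden on buyers: $7; on producers: $6. (They sum to $13.)
The less price-elastic side of the market bears the larger share of a per-unit tax.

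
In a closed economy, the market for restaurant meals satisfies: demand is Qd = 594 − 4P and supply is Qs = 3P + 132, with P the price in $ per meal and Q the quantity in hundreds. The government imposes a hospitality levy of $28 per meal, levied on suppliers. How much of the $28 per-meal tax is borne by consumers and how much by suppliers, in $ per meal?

Before the tax: set 594 − 4P = 3P + 132 → P* = $66, Q* = 330.
With the tax collected from suppliers, supply shifts: Qs = 3(P − 28) + 132.
Solving gives Q = 282 with consumers paying $78 and suppliers receiving $50 (the $28 wedge).
Burden on consumers: $12; on suppliers: $16. (They sum to $28.)
The less price-elastic side of the market bears the larger share of a per-unit tax.

Consumers bear $12 per meal; suppliers bear $16 per meal.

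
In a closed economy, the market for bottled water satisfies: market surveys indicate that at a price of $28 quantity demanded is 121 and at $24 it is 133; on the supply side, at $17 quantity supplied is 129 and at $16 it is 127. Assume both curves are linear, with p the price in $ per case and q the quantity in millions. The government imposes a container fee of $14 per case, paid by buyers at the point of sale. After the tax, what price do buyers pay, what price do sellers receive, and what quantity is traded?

Buyers pay $27.6; sellers receive $13.6; quantity = 122.2.

Demand slope: (133 − 121)/(24 − 28) = -3, so qd = 205 − 3p.
Supply slope: (127 − 129)/(16 − 17) = 2, so qs = 2p + 95.
Before the tax: set 205 − 3p = 2p + 95 → p* = $22, q* = 139.
With the tax collected from buyers, demand (in seller-price terms) shifts: qd = 205 − 3(p + 14).
New equilibrium: buyers pay $27.6, sellers receive $13.6, q = 122.2. (Wedge: pb − ps = 14.)
The less price-elastic side of the market bears the larger share of a per-unit tax.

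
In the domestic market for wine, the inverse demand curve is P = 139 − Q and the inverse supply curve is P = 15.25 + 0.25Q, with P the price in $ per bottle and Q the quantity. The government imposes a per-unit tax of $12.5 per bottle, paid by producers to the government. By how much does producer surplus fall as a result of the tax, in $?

Rewrite in direct form: Qd = 139 − P and Qs = 4P − 61.
Before the tax: set 139 − P = 4P − 61 → P* = $40, Q* = 99.
With the tax collected from producers, supply shifts: Qs = 4(P − 12.5) − 61.
New equilibrium: consumers pay $50, producers receive $37.5, Q = 89. (Wedge: Pb − Ps = 12.5.)
ΔPS is the trapezoid between Q = 89 and Q = 99 of height $2.5: ½ · (99 + 89) · 2.5 = $235.

Producer surplus falls by $235.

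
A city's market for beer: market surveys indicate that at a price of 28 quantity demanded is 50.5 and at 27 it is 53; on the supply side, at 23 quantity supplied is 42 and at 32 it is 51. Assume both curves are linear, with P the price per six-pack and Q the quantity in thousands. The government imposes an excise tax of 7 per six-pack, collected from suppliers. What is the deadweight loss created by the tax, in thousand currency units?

Demand slope: (53 − 50.5)/(27 − 28) = -2.5, so Qd = 120.5 − 2.5P.
Supply slope: (51 − 42)/(32 − 23) = 1, so Qs = P + 19.
Without the tax, 120.5 − 2.5P = P + 19 gives 3.5P = 101.5, so P* = 29 and Q* = 48.
With the tax collected from suppliers, supply shifts: Qs = (P − 7) + 19.
New equilibrium: buyers pay 31, suppliers receive 24, Q = 43. (Wedge: Pb − Ps = 7.)
Quantity falls by |ΔQ| = |48 − 43| = 5.
DWL = ½ · t · |ΔQ| = ½ · 7 · 5 = 17.5.

Deadweight loss = 17.5 thousand.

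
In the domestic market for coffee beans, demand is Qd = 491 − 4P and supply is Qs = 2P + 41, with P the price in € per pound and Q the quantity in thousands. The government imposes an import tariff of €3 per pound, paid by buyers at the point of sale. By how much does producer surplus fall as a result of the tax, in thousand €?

Without the tax, 491 − 4P = 2P + 41 gives 6P = 450, so P* = €75 and Q* = 191.
With the tax collected from buyers, demand (in seller-price terms) shifts: Qd = 491 − 4(P + 3).
Solving gives Q = 187 with buyers paying €76 and producers receiving €73 (the €3 wedge).
ΔPS is the trapezoid between Q = 187 and Q = 191 of height €2: ½ · (191 + 187) · 2 = €378.

Producer surplus falls by €378 thousand.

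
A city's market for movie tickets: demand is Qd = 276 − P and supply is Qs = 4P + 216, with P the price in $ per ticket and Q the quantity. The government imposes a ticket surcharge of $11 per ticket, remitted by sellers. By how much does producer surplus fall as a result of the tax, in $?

Before the tax: set 276 − P = 4P + 216 → P* = $12, Q* = 264.
With the tax collected from sellers, supply shifts: Qs = 4(P − 11) + 216.
New equilibrium: consumers pay $20.8, sellers receive $9.8, Q = 255.2. (Wedge: Pb − Ps = 11.)
ΔPS is the trapezoid between Q = 255.2 and Q = 264 of height $2.2: ½ · (264 + 255.2) · 2.2 = $571.12.

Producer surplus falls by $571.12.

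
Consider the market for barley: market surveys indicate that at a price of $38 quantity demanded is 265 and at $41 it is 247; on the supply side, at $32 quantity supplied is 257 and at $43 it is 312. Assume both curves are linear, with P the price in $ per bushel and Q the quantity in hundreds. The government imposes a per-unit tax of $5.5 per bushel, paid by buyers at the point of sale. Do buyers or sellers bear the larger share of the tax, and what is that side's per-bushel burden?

Sellers bear the larger share: $3 per bushel.

Demand slope: (247 − 265)/(41 − 38) = -6, so Qd = 493 − 6P.
Supply slope: (312 − 257)/(43 − 32) = 5, so Qs = 5P + 97.
Without the tax, 493 − 6P = 5P + 97 gives 11P = 396, so P* = $36 and Q* = 277.
With the tax collected from buyers, demand (in seller-price terms) shifts: Qd = 493 − 6(P + 5.5).
Solving gives Q = 262 with buyers paying $38.5 and sellers receiving $33 (the $5.5 wedge).
Per-bushel burden: buyers $2.5, sellers $3.
Sellers take the larger share because supply is less price-elastic here (demand slope 6 vs supply slope 5).
The less price-elastic side of the market bears the larger share of a per-unit tax.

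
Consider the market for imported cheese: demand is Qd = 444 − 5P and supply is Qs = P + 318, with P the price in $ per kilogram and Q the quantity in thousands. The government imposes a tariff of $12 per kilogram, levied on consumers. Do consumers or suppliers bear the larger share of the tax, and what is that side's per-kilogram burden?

Without the tax, 444 − 5P = P + 318 gives 6P = 126, so P* = $21 and Q* = 339.
With the tax collected from consumers, demand (in seller-price terms) shifts: Qd = 444 − 5(P + 12).
New equilibrium: consumers pay $23, suppliers receive $11, Q = 329. (Wedge: Pb − Ps = 12.)
Per-kilogram burden: consumers $2, suppliers $10.
Suppliers take the larger share because supply is less price-elastic here (demand slope 5 vs supply slope 1).
The less price-elastic side of the market bears the larger share of a per-unit tax.

Suppliers bear the larger share: $10 per kilogram.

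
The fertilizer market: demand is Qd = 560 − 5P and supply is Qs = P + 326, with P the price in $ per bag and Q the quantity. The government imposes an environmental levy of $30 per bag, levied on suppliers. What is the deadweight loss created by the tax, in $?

Without the tax, 560 − 5P = P + 326 gives 6P = 234, so P* = $39 and Q* = 365.
With the tax collected from suppliers, supply shifts: Qs = (P − 30) + 326.
New equilibrium: consumers pay $44, suppliers receive $14, Q = 340. (Wedge: Pb − Ps = 30.)
Quantity falls by |ΔQ| = |365 − 340| = 25.
DWL = ½ · t · |ΔQ| = ½ · 30 · 25 = $375.

Deadweight loss = $375.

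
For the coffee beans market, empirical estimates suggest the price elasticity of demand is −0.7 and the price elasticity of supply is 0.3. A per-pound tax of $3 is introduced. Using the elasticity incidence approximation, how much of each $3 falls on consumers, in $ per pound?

Consumers bear ≈ $0.9 per pound.

Incidence ratio: consumers' share ≈ εs / (εs + |εd|) = 0.3 / (0.3 + 0.7) = 0.3.
So consumers bear ≈ 0.3 × $3 = $0.9; sellers bear $2.1.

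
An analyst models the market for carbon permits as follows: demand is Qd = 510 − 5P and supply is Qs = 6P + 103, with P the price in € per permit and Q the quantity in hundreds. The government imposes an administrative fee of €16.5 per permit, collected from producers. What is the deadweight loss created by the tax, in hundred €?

Before the tax: set 510 − 5P = 6P + 103 → P* = €37, Q* = 325.
With the tax collected from producers, supply shifts: Qs = 6(P − 16.5) + 103.
Solving gives Q = 280 with buyers paying €46 and producers receiving €29.5 (the €16.5 wedge).
Quantity falls by |ΔQ| = |325 − 280| = 45.
DWL = ½ · t · |ΔQ| = ½ · 16.5 · 45 = €371.25.

Deadweight loss = €371.25 hundred.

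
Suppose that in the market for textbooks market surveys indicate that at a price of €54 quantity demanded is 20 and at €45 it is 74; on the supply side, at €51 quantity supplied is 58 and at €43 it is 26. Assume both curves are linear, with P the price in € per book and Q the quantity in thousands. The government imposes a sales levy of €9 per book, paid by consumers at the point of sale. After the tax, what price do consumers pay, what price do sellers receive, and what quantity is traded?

Consumers pay €52.6; sellers receive €43.6; quantity = 28.4.

Demand slope: (74 − 20)/(45 − 54) = -6, so Qd = 344 − 6P.
Supply slope: (26 − 58)/(43 − 51) = 4, so Qs = 4P − 146.
Without the tax, 344 − 6P = 4P − 146 gives 10P = 490, so P* = €49 and Q* = 50.
With the tax collected from consumers, demand (in seller-price terms) shifts: Qd = 344 − 6(P + 9).
New equilibrium: consumers pay €52.6, sellers receive €43.6, Q = 28.4. (Wedge: Pb − Ps = 9.)
The less price-elastic side of the market bears the larger share of a per-unit tax.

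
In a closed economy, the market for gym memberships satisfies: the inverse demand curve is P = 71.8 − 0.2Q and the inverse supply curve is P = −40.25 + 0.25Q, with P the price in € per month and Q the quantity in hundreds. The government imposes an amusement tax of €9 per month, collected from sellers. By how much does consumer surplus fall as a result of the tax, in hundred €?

Consumer surplus falls by €956 hundred.

Inverting to Q(P) form: Qd = 359 − 5P; Qs = 4P + 161.
Without the tax, 359 − 5P = 4P + 161 gives 9P = 198, so P* = €22 and Q* = 249.
With the tax collected from sellers, supply shifts: Qs = 4(P − 9) + 161.
Solving gives Q = 229 with buyers paying €26 and sellers receiving €17 (the €9 wedge).
ΔCS is the trapezoid between Q = 229 and Q = 249 of height €4: ½ · (249 + 229) · 4 = €956.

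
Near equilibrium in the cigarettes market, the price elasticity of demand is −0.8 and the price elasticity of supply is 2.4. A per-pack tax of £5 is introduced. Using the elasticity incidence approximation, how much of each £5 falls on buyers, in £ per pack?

Incidence ratio: buyers' share ≈ εs / (εs + |εd|) = 2.4 / (2.4 + 0.8) = 0.75.
So buyers bear ≈ 0.75 × £5 = £3.75; sellers bear £1.25.

Buyers bear ≈ £3.75 per pack.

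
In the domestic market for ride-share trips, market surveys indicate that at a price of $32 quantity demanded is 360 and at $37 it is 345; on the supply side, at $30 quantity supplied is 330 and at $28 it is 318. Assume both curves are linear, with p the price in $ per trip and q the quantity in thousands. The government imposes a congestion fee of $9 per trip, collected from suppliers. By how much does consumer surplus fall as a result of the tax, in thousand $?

Demand slope: (345 − 360)/(37 − 32) = -3, so qd = 456 − 3p.
Supply slope: (318 − 330)/(28 − 30) = 6, so qs = 6p + 150.
Without the tax, 456 − 3p = 6p + 150 gives 9p = 306, so p* = $34 and q* = 354.
With the tax collected from suppliers, supply shifts: qs = 6(p − 9) + 150.
Solving gives q = 336 with consumers paying $40 and suppliers receiving $31 (the $9 wedge).
ΔCS is the trapezoid between Q = 336 and Q = 354 of height $6: ½ · (354 + 336) · 6 = $2070.

Consumer surplus falls by $2070 thousand.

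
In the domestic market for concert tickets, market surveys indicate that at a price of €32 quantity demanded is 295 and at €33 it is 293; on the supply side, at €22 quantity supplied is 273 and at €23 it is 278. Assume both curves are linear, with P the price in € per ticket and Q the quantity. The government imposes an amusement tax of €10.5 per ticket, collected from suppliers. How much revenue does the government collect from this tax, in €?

Demand slope: (293 − 295)/(33 − 32) = -2, so Qd = 359 − 2P.
Supply slope: (278 − 273)/(23 − 22) = 5, so Qs = 5P + 163.
Without the tax, 359 − 2P = 5P + 163 gives 7P = 196, so P* = €28 and Q* = 303.
With the tax collected from suppliers, supply shifts: Qs = 5(P − 10.5) + 163.
New equilibrium: buyers pay €35.5, suppliers receive €25, Q = 288. (Wedge: Pb − Ps = 10.5.)
Revenue = t · Q = 10.5 · 288 = €3024.

Tax revenue = €3024.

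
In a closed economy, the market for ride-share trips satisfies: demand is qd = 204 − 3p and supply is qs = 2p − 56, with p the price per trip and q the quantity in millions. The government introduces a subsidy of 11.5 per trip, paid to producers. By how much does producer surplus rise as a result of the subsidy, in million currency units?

Producer surplus rises by 378.81 million.

Without the subsidy, 204 − 3p = 2p − 56 gives 5p = 260, so p* = 52 and q* = 48.
With a per-unit subsidy paid to producers, each receives p + 11.5 per unit sold, so supply becomes qs = 2(p + 11.5) − 56.
Solving gives q = 61.8 with buyers paying 47.4 and producers receiving 58.9 (the 11.5 wedge).
ΔPS is the trapezoid between Q = 61.8 and Q = 48 of height 6.9: ½ · (48 + 61.8) · 6.9 = 378.81.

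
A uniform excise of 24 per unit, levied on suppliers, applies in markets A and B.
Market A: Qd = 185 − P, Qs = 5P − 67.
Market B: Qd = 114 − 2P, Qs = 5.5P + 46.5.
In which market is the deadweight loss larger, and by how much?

Market B, by 182.4.

Market A: pre-tax P* = 42, Q* = 143; post-tax Q = 123; deadweight loss = 240.
Market B: pre-tax P* = 9, Q* = 96; post-tax Q = 60.8; deadweight loss = 422.4.
Difference: 240 vs 422.4 → market B is larger by 182.4.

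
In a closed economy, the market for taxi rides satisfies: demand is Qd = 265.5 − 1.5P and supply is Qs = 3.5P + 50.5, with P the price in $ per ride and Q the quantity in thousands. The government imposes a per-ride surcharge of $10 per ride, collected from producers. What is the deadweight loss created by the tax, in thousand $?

Deadweight loss = $52.5 thousand.

Before the tax: set 265.5 − 1.5P = 3.5P + 50.5 → P* = $43, Q* = 201.
With the tax collected from producers, supply shifts: Qs = 3.5(P − 10) + 50.5.
New equilibrium: buyers pay $50, producers receive $40, Q = 190.5. (Wedge: Pb − Ps = 10.)
Quantity falls by |ΔQ| = |201 − 190.5| = 10.5.
DWL = ½ · t · |ΔQ| = ½ · 10 · 10.5 = $52.5.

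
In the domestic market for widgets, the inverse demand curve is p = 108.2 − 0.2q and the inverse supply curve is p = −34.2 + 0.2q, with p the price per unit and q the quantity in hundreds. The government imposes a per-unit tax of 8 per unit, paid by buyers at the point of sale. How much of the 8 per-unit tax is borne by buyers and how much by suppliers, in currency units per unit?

Buyers bear 4 per unit; suppliers bear 4 per unit.

Rewrite in direct form: qd = 541 − 5p and qs = 5p + 171.
Without the tax, 541 − 5p = 5p + 171 gives 10p = 370, so p* = 37 and q* = 356.
With the tax collected from buyers, demand (in seller-price terms) shifts: qd = 541 − 5(p + 8).
Solving gives q = 336 with buyers paying 41 and suppliers receiving 33 (the 8 wedge).
Burden on buyers: 4; on suppliers: 4. (They sum to 8.)
The less price-elastic side of the market bears the larger share of a per-unit tax.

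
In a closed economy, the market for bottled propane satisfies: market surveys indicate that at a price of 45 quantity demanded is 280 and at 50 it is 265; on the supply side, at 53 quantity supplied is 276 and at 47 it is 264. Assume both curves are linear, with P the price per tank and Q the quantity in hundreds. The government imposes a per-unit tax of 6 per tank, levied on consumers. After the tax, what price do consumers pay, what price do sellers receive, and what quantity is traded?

Consumers pay 51.4; sellers receive 45.4; quantity = 260.8.

Demand slope: (265 − 280)/(50 − 45) = -3, so Qd = 415 − 3P.
Supply slope: (264 − 276)/(47 − 53) = 2, so Qs = 2P + 170.
Without the tax, 415 − 3P = 2P + 170 gives 5P = 245, so P* = 49 and Q* = 268.
With the tax collected from consumers, demand (in seller-price terms) shifts: Qd = 415 − 3(P + 6).
Solving gives Q = 260.8 with consumers paying 51.4 and sellers receiving 45.4 (the 6 wedge).
The less price-elastic side of the market bears the larger share of a per-unit tax.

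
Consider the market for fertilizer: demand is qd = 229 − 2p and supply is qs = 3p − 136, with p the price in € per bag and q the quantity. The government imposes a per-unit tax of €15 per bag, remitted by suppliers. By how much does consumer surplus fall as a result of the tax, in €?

Consumer surplus falls by €666.

Before the tax: set 229 − 2p = 3p − 136 → p* = €73, q* = 83.
With the tax collected from suppliers, supply shifts: qs = 3(p − 15) − 136.
Solving gives q = 65 with buyers paying €82 and suppliers receiving €67 (the €15 wedge).
ΔCS is the trapezoid between Q = 65 and Q = 83 of height €9: ½ · (83 + 65) · 9 = €666.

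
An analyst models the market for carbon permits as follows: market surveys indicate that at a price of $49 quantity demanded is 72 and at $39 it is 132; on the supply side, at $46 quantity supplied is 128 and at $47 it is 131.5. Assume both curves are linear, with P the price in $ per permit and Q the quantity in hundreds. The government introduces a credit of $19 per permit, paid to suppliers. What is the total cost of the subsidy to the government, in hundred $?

Government outlay = $2964 hundred.

Demand slope: (132 − 72)/(39 − 49) = -6, so Qd = 366 − 6P.
Supply slope: (131.5 − 128)/(47 − 46) = 3.5, so Qs = 3.5P − 33.
Before the subsidy: set 366 − 6P = 3.5P − 33 → P* = $42, Q* = 114.
With a per-unit subsidy paid to suppliers, each receives P + 19 per unit sold, so supply becomes Qs = 3.5(P + 19) − 33.
Solving gives Q = 156 with buyers paying $35 and suppliers receiving $54 (the $19 wedge).
Outlay = t · Q = 19 · 156 = $2964.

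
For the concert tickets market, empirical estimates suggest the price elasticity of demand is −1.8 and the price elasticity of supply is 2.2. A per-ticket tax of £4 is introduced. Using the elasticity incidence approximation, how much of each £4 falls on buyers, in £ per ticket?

Incidence ratio: buyers' share ≈ εs / (εs + |εd|) = 2.2 / (2.2 + 1.8) = 0.55.
So buyers bear ≈ 0.55 × £4 = £2.2; suppliers bear £1.8.

Buyers bear ≈ £2.2 per ticket.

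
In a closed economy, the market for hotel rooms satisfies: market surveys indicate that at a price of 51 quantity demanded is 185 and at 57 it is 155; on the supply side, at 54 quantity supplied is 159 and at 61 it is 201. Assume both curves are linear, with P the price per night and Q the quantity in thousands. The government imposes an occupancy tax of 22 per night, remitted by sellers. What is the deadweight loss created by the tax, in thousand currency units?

Deadweight loss = 660 thousand.

Demand slope: (155 − 185)/(57 − 51) = -5, so Qd = 440 − 5P.
Supply slope: (201 − 159)/(61 − 54) = 6, so Qs = 6P − 165.
Without the tax, 440 − 5P = 6P − 165 gives 11P = 605, so P* = 55 and Q* = 165.
With the tax collected from sellers, supply shifts: Qs = 6(P − 22) − 165.
Solving gives Q = 105 with consumers paying 67 and sellers receiving 45 (the 22 wedge).
Quantity falls by |ΔQ| = |165 − 105| = 60.
DWL = ½ · t · |ΔQ| = ½ · 22 · 60 = 660.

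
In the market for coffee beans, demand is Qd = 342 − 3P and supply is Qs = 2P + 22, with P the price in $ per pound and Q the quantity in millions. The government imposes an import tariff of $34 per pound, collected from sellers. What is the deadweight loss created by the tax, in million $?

Deadweight loss = $693.6 million.

Before the tax: set 342 − 3P = 2P + 22 → P* = $64, Q* = 150.
With the tax collected from sellers, supply shifts: Qs = 2(P − 34) + 22.
Solving gives Q = 109.2 with consumers paying $77.6 and sellers receiving $43.6 (the $34 wedge).
Quantity falls by |ΔQ| = |150 − 109.2| = 40.8.
DWL = ½ · t · |ΔQ| = ½ · 34 · 40.8 = $693.6.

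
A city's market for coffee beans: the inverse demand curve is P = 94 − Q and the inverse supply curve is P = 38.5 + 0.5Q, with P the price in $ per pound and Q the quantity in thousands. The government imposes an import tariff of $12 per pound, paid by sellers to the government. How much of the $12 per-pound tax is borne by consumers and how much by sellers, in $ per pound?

Consumers bear $8 per pound; sellers bear $4 per pound.

Inverting to Q(P) form: Qd = 94 − P; Qs = 2P − 77.
Before the tax: set 94 − P = 2P − 77 → P* = $57, Q* = 37.
With the tax collected from sellers, supply shifts: Qs = 2(P − 12) − 77.
Solving gives Q = 29 with consumers paying $65 and sellers receiving $53 (the $12 wedge).
Burden on consumers: $8; on sellers: $4. (They sum to $12.)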